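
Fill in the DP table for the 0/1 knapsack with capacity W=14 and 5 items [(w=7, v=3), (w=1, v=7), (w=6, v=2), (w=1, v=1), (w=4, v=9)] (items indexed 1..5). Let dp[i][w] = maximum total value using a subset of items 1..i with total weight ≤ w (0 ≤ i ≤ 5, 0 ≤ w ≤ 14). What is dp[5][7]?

17

i\w   0   1   2   3   4   5   6   7   8   9  10  11  12  13  14
  0   0   0   0   0   0   0   0   0   0   0   0   0   0   0   0
  1   0   0   0   0   0   0   0   3   3   3   3   3   3   3   3
  2   0   7   7   7   7   7   7   7  10  10  10  10  10  10  10
  3   0   7   7   7   7   7   7   9  10  10  10  10  10  10  12
  4   0   7   8   8   8   8   8   9  10  11  11  11  11  11  12
  5   0   7   8   8   9  16  17  17  17  17  17  18  19  20  20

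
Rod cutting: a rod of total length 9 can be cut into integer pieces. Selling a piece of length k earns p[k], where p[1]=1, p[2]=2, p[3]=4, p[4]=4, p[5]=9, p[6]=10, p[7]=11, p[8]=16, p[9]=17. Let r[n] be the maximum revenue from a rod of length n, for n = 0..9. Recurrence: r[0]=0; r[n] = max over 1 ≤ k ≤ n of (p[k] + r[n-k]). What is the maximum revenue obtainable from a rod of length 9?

17

   n    0    1    2    3    4    5    6    7    8    9
r[n]    0    1    2    4    5    9   10   11   16   17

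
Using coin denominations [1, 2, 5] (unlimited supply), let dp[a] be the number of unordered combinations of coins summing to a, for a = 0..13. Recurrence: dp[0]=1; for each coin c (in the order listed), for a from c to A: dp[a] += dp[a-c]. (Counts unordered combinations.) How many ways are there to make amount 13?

after  coin     0     1     2     3     4     5     6     7     8     9    10    11    12    13
          1     1     1     1     1     1     1     1     1     1     1     1     1     1     1
          2     1     1     2     2     3     3     4     4     5     5     6     6     7     7
          5     1     1     2     2     3     4     5     6     7     8    10    11    13    14

14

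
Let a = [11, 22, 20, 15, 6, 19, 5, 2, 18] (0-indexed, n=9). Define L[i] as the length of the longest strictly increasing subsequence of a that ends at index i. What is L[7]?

1

   i    0    1    2    3    4    5    6    7    8
a[i]   11   22   20   15    6   19    5    2   18
L[i]    1    2    2    2    1    3    1    1    3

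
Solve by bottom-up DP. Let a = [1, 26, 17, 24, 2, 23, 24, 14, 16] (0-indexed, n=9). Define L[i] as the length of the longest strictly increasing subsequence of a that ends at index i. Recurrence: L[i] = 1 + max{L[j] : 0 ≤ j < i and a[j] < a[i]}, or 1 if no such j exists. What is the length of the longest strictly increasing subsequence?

   i    0    1    2    3    4    5    6    7    8
a[i]    1   26   17   24    2   23   24   14   16
L[i]    1    2    2    3    2    3    4    3    4

4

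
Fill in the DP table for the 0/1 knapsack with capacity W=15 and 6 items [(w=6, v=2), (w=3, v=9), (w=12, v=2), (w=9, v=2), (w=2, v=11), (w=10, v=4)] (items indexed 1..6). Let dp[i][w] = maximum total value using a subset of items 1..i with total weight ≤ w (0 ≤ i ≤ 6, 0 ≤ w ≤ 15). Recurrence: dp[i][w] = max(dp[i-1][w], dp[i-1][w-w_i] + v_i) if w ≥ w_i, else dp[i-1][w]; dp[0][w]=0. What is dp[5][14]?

22

i\w   0   1   2   3   4   5   6   7   8   9  10  11  12  13  14  15
  0   0   0   0   0   0   0   0   0   0   0   0   0   0   0   0   0
  1   0   0   0   0   0   0   2   2   2   2   2   2   2   2   2   2
  2   0   0   0   9   9   9   9   9   9  11  11  11  11  11  11  11
  3   0   0   0   9   9   9   9   9   9  11  11  11  11  11  11  11
  4   0   0   0   9   9   9   9   9   9  11  11  11  11  11  11  11
  5   0   0  11  11  11  20  20  20  20  20  20  22  22  22  22  22
  6   0   0  11  11  11  20  20  20  20  20  20  22  22  22  22  24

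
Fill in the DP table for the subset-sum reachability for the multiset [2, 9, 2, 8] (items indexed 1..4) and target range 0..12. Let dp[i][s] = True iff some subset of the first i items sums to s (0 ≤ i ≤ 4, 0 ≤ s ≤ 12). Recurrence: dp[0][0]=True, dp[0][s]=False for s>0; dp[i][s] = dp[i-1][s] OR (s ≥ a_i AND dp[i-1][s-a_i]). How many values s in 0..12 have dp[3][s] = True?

5

i\s   0   1   2   3   4   5   6   7   8   9  10  11  12
  0   T   F   F   F   F   F   F   F   F   F   F   F   F
  1   T   F   T   F   F   F   F   F   F   F   F   F   F
  2   T   F   T   F   F   F   F   F   F   T   F   T   F
  3   T   F   T   F   T   F   F   F   F   T   F   T   F
  4   T   F   T   F   T   F   F   F   T   T   T   T   T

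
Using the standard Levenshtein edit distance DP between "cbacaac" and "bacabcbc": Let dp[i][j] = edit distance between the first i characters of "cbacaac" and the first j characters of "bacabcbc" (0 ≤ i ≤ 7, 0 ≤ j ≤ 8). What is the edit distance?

4

   ''  b  a  c  a  b  c  b  c
''  0  1  2  3  4  5  6  7  8
 c  1  1  2  2  3  4  5  6  7
 b  2  1  2  3  3  3  4  5  6
 a  3  2  1  2  3  4  4  5  6
 c  4  3  2  1  2  3  4  5  5
 a  5  4  3  2  1  2  3  4  5
 a  6  5  4  3  2  2  3  4  5
 c  7  6  5  4  3  3  2  3  4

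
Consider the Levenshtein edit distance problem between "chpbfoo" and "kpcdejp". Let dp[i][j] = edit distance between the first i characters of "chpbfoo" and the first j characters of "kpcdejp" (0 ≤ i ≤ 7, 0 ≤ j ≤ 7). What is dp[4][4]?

4

   ''  k  p  c  d  e  j  p
''  0  1  2  3  4  5  6  7
 c  1  1  2  2  3  4  5  6
 h  2  2  2  3  3  4  5  6
 p  3  3  2  3  4  4  5  5
 b  4  4  3  3  4  5  5  6
 f  5  5  4  4  4  5  6  6
 o  6  6  5  5  5  5  6  7
 o  7  7  6  6  6  6  6  7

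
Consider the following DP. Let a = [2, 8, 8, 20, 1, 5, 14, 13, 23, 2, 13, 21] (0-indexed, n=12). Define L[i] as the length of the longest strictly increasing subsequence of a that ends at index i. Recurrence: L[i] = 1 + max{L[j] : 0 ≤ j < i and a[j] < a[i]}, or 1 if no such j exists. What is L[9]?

2

   i    0    1    2    3    4    5    6    7    8    9   10   11
a[i]    2    8    8   20    1    5   14   13   23    2   13   21
L[i]    1    2    2    3    1    2    3    3    4    2    3    4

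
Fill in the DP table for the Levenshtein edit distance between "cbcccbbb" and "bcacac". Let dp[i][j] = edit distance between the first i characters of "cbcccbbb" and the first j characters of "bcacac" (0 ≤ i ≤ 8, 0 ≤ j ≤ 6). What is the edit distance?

5

   ''  b  c  a  c  a  c
''  0  1  2  3  4  5  6
 c  1  1  1  2  3  4  5
 b  2  1  2  2  3  4  5
 c  3  2  1  2  2  3  4
 c  4  3  2  2  2  3  3
 c  5  4  3  3  2  3  3
 b  6  5  4  4  3  3  4
 b  7  6  5  5  4  4  4
 b  8  7  6  6  5  5  5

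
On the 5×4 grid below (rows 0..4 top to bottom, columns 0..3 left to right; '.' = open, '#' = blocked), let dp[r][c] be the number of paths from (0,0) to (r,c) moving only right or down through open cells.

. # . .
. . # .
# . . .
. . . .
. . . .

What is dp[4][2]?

r\c   0   1   2   3
  0   1   0   0   0
  1   1   1   0   0
  2   0   1   1   1
  3   0   1   2   3
  4   0   1   3   6

3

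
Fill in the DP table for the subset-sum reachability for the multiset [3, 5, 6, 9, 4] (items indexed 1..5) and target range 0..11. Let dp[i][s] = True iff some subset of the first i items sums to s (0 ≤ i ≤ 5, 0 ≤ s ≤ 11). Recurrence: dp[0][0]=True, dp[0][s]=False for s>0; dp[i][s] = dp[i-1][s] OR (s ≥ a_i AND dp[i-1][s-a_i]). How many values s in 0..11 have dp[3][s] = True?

7

i\s   0   1   2   3   4   5   6   7   8   9  10  11
  0   T   F   F   F   F   F   F   F   F   F   F   F
  1   T   F   F   T   F   F   F   F   F   F   F   F
  2   T   F   F   T   F   T   F   F   T   F   F   F
  3   T   F   F   T   F   T   T   F   T   T   F   T
  4   T   F   F   T   F   T   T   F   T   T   F   T
  5   T   F   F   T   T   T   T   T   T   T   T   T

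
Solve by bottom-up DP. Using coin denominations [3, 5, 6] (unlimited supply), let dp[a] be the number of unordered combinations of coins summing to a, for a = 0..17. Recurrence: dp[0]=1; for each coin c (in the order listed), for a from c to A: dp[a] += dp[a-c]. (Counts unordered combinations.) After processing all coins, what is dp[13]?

after  coin     0     1     2     3     4     5     6     7     8     9    10    11    12    13    14    15    16    17
          3     1     0     0     1     0     0     1     0     0     1     0     0     1     0     0     1     0     0
          5     1     0     0     1     0     1     1     0     1     1     1     1     1     1     1     2     1     1
          6     1     0     0     1     0     1     2     0     1     2     1     2     3     1     2     4     2     3

1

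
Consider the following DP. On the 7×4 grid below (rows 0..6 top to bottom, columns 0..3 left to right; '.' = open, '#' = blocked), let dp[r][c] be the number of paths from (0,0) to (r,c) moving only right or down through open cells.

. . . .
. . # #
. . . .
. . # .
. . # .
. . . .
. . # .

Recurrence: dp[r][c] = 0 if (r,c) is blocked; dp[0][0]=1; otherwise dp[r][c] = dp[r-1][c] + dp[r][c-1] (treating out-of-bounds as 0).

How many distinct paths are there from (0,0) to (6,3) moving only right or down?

r\c   0   1   2   3
  0   1   1   1   1
  1   1   2   0   0
  2   1   3   3   3
  3   1   4   0   3
  4   1   5   0   3
  5   1   6   6   9
  6   1   7   0   9

9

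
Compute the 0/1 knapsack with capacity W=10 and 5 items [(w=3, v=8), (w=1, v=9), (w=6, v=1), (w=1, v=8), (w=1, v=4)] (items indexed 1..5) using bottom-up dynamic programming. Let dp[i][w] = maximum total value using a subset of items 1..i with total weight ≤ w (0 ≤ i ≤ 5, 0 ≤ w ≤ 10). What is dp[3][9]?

i\w   0   1   2   3   4   5   6   7   8   9  10
  0   0   0   0   0   0   0   0   0   0   0   0
  1   0   0   0   8   8   8   8   8   8   8   8
  2   0   9   9   9  17  17  17  17  17  17  17
  3   0   9   9   9  17  17  17  17  17  17  18
  4   0   9  17  17  17  25  25  25  25  25  25
  5   0   9  17  21  21  25  29  29  29  29  29

17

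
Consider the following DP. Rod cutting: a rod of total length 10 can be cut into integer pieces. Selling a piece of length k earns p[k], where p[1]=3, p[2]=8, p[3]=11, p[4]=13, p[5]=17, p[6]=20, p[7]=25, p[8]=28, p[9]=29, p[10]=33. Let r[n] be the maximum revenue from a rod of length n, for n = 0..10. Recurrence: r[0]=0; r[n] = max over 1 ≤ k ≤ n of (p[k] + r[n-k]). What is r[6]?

   n    0    1    2    3    4    5    6    7    8    9   10
r[n]    0    3    8   11   16   19   24   27   32   35   40

24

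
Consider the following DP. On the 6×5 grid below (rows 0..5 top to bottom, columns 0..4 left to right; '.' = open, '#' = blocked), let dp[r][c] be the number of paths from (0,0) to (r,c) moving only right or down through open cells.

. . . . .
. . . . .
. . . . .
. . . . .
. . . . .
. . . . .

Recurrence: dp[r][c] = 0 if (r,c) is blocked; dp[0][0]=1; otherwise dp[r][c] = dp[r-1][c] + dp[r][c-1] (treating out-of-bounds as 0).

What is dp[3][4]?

r\c   0   1   2   3   4
  0   1   1   1   1   1
  1   1   2   3   4   5
  2   1   3   6  10  15
  3   1   4  10  20  35
  4   1   5  15  35  70
  5   1   6  21  56 126

35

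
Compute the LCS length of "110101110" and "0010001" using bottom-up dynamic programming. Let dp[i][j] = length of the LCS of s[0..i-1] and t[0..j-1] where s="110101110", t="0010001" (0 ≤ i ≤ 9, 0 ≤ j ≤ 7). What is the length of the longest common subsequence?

4

   ''  0  0  1  0  0  0  1
''  0  0  0  0  0  0  0  0
 1  0  0  0  1  1  1  1  1
 1  0  0  0  1  1  1  1  2
 0  0  1  1  1  2  2  2  2
 1  0  1  1  2  2  2  2  3
 0  0  1  2  2  3  3  3  3
 1  0  1  2  3  3  3  3  4
 1  0  1  2  3  3  3  3  4
 1  0  1  2  3  3  3  3  4
 0  0  1  2  3  4  4  4  4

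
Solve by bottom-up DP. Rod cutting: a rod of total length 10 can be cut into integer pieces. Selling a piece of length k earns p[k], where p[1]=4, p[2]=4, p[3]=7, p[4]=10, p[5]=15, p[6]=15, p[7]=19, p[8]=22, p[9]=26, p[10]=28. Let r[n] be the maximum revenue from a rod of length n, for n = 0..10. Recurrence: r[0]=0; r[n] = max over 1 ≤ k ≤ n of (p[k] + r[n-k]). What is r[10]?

   n    0    1    2    3    4    5    6    7    8    9   10
r[n]    0    4    8   12   16   20   24   28   32   36   40

40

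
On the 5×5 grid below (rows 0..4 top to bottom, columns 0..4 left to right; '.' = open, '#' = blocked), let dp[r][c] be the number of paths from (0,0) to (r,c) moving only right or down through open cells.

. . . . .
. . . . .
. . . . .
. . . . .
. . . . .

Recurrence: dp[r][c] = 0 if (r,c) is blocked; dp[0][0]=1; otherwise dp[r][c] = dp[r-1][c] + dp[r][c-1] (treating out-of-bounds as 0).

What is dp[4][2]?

15

r\c   0   1   2   3   4
  0   1   1   1   1   1
  1   1   2   3   4   5
  2   1   3   6  10  15
  3   1   4  10  20  35
  4   1   5  15  35  70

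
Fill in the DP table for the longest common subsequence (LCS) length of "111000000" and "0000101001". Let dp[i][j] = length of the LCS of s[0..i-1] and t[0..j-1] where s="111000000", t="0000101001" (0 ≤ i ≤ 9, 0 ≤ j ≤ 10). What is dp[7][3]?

   ''  0  0  0  0  1  0  1  0  0  1
''  0  0  0  0  0  0  0  0  0  0  0
 1  0  0  0  0  0  1  1  1  1  1  1
 1  0  0  0  0  0  1  1  2  2  2  2
 1  0  0  0  0  0  1  1  2  2  2  3
 0  0  1  1  1  1  1  2  2  3  3  3
 0  0  1  2  2  2  2  2  2  3  4  4
 0  0  1  2  3  3  3  3  3  3  4  4
 0  0  1  2  3  4  4  4  4  4  4  4
 0  0  1  2  3  4  4  5  5  5  5  5
 0  0  1  2  3  4  4  5  5  6  6  6

3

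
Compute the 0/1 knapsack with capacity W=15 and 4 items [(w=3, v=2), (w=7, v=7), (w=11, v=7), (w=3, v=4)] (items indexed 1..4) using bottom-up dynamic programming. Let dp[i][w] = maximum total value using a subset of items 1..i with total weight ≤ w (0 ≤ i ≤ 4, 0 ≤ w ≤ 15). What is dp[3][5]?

i\w   0   1   2   3   4   5   6   7   8   9  10  11  12  13  14  15
  0   0   0   0   0   0   0   0   0   0   0   0   0   0   0   0   0
  1   0   0   0   2   2   2   2   2   2   2   2   2   2   2   2   2
  2   0   0   0   2   2   2   2   7   7   7   9   9   9   9   9   9
  3   0   0   0   2   2   2   2   7   7   7   9   9   9   9   9   9
  4   0   0   0   4   4   4   6   7   7   7  11  11  11  13  13  13

2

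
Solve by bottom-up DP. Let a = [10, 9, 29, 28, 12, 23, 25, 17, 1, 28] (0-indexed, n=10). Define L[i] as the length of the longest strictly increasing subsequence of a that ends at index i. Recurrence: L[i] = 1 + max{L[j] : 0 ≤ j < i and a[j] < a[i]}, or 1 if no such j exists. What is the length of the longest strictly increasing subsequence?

   i    0    1    2    3    4    5    6    7    8    9
a[i]   10    9   29   28   12   23   25   17    1   28
L[i]    1    1    2    2    2    3    4    3    1    5

5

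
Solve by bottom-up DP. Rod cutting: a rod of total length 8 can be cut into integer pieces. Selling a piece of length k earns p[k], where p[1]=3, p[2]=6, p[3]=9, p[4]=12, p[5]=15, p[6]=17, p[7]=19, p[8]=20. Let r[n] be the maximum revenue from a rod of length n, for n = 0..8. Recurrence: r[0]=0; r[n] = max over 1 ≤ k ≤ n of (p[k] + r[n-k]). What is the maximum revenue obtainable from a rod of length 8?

24

   n    0    1    2    3    4    5    6    7    8
r[n]    0    3    6    9   12   15   18   21   24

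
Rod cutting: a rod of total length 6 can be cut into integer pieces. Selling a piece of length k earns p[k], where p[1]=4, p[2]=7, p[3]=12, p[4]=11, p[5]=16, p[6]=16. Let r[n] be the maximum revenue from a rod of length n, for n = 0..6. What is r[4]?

16

   n    0    1    2    3    4    5    6
r[n]    0    4    8   12   16   20   24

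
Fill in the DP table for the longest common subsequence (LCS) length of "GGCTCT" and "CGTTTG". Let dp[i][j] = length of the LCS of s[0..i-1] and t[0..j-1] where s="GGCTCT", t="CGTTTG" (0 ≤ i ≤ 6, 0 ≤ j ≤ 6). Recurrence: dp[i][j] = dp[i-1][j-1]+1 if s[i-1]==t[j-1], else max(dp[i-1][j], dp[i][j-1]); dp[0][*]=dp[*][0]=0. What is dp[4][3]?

2

   ''  C  G  T  T  T  G
''  0  0  0  0  0  0  0
 G  0  0  1  1  1  1  1
 G  0  0  1  1  1  1  2
 C  0  1  1  1  1  1  2
 T  0  1  1  2  2  2  2
 C  0  1  1  2  2  2  2
 T  0  1  1  2  3  3  3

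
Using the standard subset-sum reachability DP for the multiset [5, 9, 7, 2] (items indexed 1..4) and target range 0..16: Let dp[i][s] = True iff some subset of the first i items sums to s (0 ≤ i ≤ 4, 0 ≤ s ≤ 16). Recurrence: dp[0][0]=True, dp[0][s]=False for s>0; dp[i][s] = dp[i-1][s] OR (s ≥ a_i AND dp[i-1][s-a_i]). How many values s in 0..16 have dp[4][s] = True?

i\s   0   1   2   3   4   5   6   7   8   9  10  11  12  13  14  15  16
  0   T   F   F   F   F   F   F   F   F   F   F   F   F   F   F   F   F
  1   T   F   F   F   F   T   F   F   F   F   F   F   F   F   F   F   F
  2   T   F   F   F   F   T   F   F   F   T   F   F   F   F   T   F   F
  3   T   F   F   F   F   T   F   T   F   T   F   F   T   F   T   F   T
  4   T   F   T   F   F   T   F   T   F   T   F   T   T   F   T   F   T

9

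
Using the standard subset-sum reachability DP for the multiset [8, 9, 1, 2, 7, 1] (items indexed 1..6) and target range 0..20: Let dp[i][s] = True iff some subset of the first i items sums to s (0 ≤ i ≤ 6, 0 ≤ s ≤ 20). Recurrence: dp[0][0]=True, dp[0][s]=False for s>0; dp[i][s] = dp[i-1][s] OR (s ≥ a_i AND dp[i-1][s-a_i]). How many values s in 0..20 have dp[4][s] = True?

13

i\s   0   1   2   3   4   5   6   7   8   9  10  11  12  13  14  15  16  17  18  19  20
  0   T   F   F   F   F   F   F   F   F   F   F   F   F   F   F   F   F   F   F   F   F
  1   T   F   F   F   F   F   F   F   T   F   F   F   F   F   F   F   F   F   F   F   F
  2   T   F   F   F   F   F   F   F   T   T   F   F   F   F   F   F   F   T   F   F   F
  3   T   T   F   F   F   F   F   F   T   T   T   F   F   F   F   F   F   T   T   F   F
  4   T   T   T   T   F   F   F   F   T   T   T   T   T   F   F   F   F   T   T   T   T
  5   T   T   T   T   F   F   F   T   T   T   T   T   T   F   F   T   T   T   T   T   T
  6   T   T   T   T   T   F   F   T   T   T   T   T   T   T   F   T   T   T   T   T   T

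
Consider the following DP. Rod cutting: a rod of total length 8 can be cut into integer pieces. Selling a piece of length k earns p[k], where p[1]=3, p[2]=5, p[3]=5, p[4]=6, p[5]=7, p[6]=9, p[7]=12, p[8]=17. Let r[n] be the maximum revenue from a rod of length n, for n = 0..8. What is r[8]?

24

   n    0    1    2    3    4    5    6    7    8
r[n]    0    3    6    9   12   15   18   21   24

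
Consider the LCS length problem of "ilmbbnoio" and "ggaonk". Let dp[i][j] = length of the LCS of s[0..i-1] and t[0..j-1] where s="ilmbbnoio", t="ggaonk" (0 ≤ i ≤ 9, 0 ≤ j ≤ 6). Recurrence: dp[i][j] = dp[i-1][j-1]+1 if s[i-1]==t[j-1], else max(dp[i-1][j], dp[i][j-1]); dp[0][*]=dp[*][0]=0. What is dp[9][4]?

   ''  g  g  a  o  n  k
''  0  0  0  0  0  0  0
 i  0  0  0  0  0  0  0
 l  0  0  0  0  0  0  0
 m  0  0  0  0  0  0  0
 b  0  0  0  0  0  0  0
 b  0  0  0  0  0  0  0
 n  0  0  0  0  0  1  1
 o  0  0  0  0  1  1  1
 i  0  0  0  0  1  1  1
 o  0  0  0  0  1  1  1

1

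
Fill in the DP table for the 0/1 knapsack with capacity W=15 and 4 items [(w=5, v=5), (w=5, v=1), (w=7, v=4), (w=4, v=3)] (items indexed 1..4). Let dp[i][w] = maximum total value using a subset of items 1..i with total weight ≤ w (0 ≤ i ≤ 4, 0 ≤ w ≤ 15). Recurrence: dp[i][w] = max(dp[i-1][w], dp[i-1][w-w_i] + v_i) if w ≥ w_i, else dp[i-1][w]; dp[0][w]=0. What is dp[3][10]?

6

i\w   0   1   2   3   4   5   6   7   8   9  10  11  12  13  14  15
  0   0   0   0   0   0   0   0   0   0   0   0   0   0   0   0   0
  1   0   0   0   0   0   5   5   5   5   5   5   5   5   5   5   5
  2   0   0   0   0   0   5   5   5   5   5   6   6   6   6   6   6
  3   0   0   0   0   0   5   5   5   5   5   6   6   9   9   9   9
  4   0   0   0   0   3   5   5   5   5   8   8   8   9   9   9   9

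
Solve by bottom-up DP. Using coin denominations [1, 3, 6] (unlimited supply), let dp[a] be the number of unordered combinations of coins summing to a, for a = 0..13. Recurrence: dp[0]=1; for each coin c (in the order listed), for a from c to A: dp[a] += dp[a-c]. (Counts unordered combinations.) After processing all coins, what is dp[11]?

after  coin     0     1     2     3     4     5     6     7     8     9    10    11    12    13
          1     1     1     1     1     1     1     1     1     1     1     1     1     1     1
          3     1     1     1     2     2     2     3     3     3     4     4     4     5     5
          6     1     1     1     2     2     2     4     4     4     6     6     6     9     9

6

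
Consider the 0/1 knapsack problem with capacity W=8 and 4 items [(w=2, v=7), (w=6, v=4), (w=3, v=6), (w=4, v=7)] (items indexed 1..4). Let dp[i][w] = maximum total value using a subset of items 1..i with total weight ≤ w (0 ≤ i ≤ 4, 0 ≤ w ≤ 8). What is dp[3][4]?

7

i\w   0   1   2   3   4   5   6   7   8
  0   0   0   0   0   0   0   0   0   0
  1   0   0   7   7   7   7   7   7   7
  2   0   0   7   7   7   7   7   7  11
  3   0   0   7   7   7  13  13  13  13
  4   0   0   7   7   7  13  14  14  14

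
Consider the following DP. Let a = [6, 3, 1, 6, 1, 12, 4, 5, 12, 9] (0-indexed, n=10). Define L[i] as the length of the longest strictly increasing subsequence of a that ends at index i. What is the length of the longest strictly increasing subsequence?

   i    0    1    2    3    4    5    6    7    8    9
a[i]    6    3    1    6    1   12    4    5   12    9
L[i]    1    1    1    2    1    3    2    3    4    4

4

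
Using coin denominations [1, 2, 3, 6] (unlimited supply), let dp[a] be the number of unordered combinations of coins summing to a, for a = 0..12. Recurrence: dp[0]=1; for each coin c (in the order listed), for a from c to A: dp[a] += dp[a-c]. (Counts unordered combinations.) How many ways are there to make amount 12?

after  coin     0     1     2     3     4     5     6     7     8     9    10    11    12
          1     1     1     1     1     1     1     1     1     1     1     1     1     1
          2     1     1     2     2     3     3     4     4     5     5     6     6     7
          3     1     1     2     3     4     5     7     8    10    12    14    16    19
          6     1     1     2     3     4     5     8     9    12    15    18    21    27

27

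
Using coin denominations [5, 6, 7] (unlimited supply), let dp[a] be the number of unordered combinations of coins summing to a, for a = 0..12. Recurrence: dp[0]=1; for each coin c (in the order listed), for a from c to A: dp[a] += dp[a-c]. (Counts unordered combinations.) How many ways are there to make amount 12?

2

after  coin     0     1     2     3     4     5     6     7     8     9    10    11    12
          5     1     0     0     0     0     1     0     0     0     0     1     0     0
          6     1     0     0     0     0     1     1     0     0     0     1     1     1
          7     1     0     0     0     0     1     1     1     0     0     1     1     2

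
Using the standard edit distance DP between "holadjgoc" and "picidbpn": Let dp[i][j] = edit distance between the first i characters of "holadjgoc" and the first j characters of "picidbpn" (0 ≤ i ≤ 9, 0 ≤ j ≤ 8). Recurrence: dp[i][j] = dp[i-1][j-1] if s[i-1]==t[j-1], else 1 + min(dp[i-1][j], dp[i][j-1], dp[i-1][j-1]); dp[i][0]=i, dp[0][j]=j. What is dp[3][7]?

   ''  p  i  c  i  d  b  p  n
''  0  1  2  3  4  5  6  7  8
 h  1  1  2  3  4  5  6  7  8
 o  2  2  2  3  4  5  6  7  8
 l  3  3  3  3  4  5  6  7  8
 a  4  4  4  4  4  5  6  7  8
 d  5  5  5  5  5  4  5  6  7
 j  6  6  6  6  6  5  5  6  7
 g  7  7  7  7  7  6  6  6  7
 o  8  8  8  8  8  7  7  7  7
 c  9  9  9  8  9  8  8  8  8

7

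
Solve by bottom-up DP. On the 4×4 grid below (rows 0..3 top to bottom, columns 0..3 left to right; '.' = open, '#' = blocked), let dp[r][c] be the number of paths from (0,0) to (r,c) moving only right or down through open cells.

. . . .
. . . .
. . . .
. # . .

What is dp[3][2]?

r\c   0   1   2   3
  0   1   1   1   1
  1   1   2   3   4
  2   1   3   6  10
  3   1   0   6  16

6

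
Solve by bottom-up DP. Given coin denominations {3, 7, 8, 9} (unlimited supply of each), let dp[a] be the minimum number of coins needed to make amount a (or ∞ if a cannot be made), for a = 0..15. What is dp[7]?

 a  0  1  2  3  4  5  6  7  8  9 10 11 12 13 14 15
dp  0  -  -  1  -  -  2  1  1  1  2  2  2  3  2  2
(- denotes ∞ / unreachable)

1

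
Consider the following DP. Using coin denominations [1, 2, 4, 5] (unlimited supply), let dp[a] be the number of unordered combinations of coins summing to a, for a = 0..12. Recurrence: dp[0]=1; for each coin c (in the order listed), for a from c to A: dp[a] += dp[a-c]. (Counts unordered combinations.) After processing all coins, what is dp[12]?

after  coin     0     1     2     3     4     5     6     7     8     9    10    11    12
          1     1     1     1     1     1     1     1     1     1     1     1     1     1
          2     1     1     2     2     3     3     4     4     5     5     6     6     7
          4     1     1     2     2     4     4     6     6     9     9    12    12    16
          5     1     1     2     2     4     5     7     8    11    13    17    19    24

24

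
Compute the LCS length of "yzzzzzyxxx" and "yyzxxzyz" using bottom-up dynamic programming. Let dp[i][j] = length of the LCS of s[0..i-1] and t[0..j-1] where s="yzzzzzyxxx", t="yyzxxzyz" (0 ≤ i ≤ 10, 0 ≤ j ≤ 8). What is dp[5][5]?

   ''  y  y  z  x  x  z  y  z
''  0  0  0  0  0  0  0  0  0
 y  0  1  1  1  1  1  1  1  1
 z  0  1  1  2  2  2  2  2  2
 z  0  1  1  2  2  2  3  3  3
 z  0  1  1  2  2  2  3  3  4
 z  0  1  1  2  2  2  3  3  4
 z  0  1  1  2  2  2  3  3  4
 y  0  1  2  2  2  2  3  4  4
 x  0  1  2  2  3  3  3  4  4
 x  0  1  2  2  3  4  4  4  4
 x  0  1  2  2  3  4  4  4  4

2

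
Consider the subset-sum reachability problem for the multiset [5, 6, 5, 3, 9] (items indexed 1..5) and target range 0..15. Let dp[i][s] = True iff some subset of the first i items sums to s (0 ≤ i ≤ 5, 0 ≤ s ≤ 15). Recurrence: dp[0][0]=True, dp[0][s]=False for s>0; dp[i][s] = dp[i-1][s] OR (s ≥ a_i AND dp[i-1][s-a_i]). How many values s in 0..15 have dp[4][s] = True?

10

i\s   0   1   2   3   4   5   6   7   8   9  10  11  12  13  14  15
  0   T   F   F   F   F   F   F   F   F   F   F   F   F   F   F   F
  1   T   F   F   F   F   T   F   F   F   F   F   F   F   F   F   F
  2   T   F   F   F   F   T   T   F   F   F   F   T   F   F   F   F
  3   T   F   F   F   F   T   T   F   F   F   T   T   F   F   F   F
  4   T   F   F   T   F   T   T   F   T   T   T   T   F   T   T   F
  5   T   F   F   T   F   T   T   F   T   T   T   T   T   T   T   T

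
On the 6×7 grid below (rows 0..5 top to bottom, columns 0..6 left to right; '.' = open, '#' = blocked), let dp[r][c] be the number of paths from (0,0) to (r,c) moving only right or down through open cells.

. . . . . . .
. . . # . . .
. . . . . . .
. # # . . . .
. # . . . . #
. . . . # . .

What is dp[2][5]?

r\c   0   1   2   3   4   5   6
  0   1   1   1   1   1   1   1
  1   1   2   3   0   1   2   3
  2   1   3   6   6   7   9  12
  3   1   0   0   6  13  22  34
  4   1   0   0   6  19  41   0
  5   1   1   1   7   0  41  41

9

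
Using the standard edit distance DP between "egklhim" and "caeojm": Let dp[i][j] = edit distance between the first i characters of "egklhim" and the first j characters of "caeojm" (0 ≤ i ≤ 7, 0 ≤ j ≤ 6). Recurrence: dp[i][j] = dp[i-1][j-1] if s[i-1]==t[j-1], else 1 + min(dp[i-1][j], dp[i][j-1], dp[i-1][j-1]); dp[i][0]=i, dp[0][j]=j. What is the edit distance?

   ''  c  a  e  o  j  m
''  0  1  2  3  4  5  6
 e  1  1  2  2  3  4  5
 g  2  2  2  3  3  4  5
 k  3  3  3  3  4  4  5
 l  4  4  4  4  4  5  5
 h  5  5  5  5  5  5  6
 i  6  6  6  6  6  6  6
 m  7  7  7  7  7  7  6

6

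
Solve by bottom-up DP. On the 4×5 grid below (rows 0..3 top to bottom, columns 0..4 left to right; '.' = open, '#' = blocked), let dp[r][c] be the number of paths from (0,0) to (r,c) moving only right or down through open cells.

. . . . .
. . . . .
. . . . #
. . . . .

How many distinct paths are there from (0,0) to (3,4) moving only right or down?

20

r\c   0   1   2   3   4
  0   1   1   1   1   1
  1   1   2   3   4   5
  2   1   3   6  10   0
  3   1   4  10  20  20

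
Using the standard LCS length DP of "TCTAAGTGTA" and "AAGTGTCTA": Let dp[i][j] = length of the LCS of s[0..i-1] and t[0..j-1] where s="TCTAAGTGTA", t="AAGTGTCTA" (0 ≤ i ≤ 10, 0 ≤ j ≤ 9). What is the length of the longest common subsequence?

7

   ''  A  A  G  T  G  T  C  T  A
''  0  0  0  0  0  0  0  0  0  0
 T  0  0  0  0  1  1  1  1  1  1
 C  0  0  0  0  1  1  1  2  2  2
 T  0  0  0  0  1  1  2  2  3  3
 A  0  1  1  1  1  1  2  2  3  4
 A  0  1  2  2  2  2  2  2  3  4
 G  0  1  2  3  3  3  3  3  3  4
 T  0  1  2  3  4  4  4  4  4  4
 G  0  1  2  3  4  5  5  5  5  5
 T  0  1  2  3  4  5  6  6  6  6
 A  0  1  2  3  4  5  6  6  6  7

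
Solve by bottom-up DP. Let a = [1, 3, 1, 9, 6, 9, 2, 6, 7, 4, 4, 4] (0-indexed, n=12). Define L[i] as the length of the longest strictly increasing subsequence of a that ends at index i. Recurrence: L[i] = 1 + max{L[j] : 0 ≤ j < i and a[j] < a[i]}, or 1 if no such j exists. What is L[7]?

   i    0    1    2    3    4    5    6    7    8    9   10   11
a[i]    1    3    1    9    6    9    2    6    7    4    4    4
L[i]    1    2    1    3    3    4    2    3    4    3    3    3

3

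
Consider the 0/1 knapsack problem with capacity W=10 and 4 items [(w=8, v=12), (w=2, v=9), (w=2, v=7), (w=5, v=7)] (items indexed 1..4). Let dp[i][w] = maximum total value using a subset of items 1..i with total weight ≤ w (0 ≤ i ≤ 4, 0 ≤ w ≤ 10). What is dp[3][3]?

i\w   0   1   2   3   4   5   6   7   8   9  10
  0   0   0   0   0   0   0   0   0   0   0   0
  1   0   0   0   0   0   0   0   0  12  12  12
  2   0   0   9   9   9   9   9   9  12  12  21
  3   0   0   9   9  16  16  16  16  16  16  21
  4   0   0   9   9  16  16  16  16  16  23  23

9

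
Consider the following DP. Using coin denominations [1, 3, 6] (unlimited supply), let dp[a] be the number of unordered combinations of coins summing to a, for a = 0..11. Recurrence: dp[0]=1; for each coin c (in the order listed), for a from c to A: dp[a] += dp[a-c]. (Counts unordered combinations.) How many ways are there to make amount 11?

6

after  coin     0     1     2     3     4     5     6     7     8     9    10    11
          1     1     1     1     1     1     1     1     1     1     1     1     1
          3     1     1     1     2     2     2     3     3     3     4     4     4
          6     1     1     1     2     2     2     4     4     4     6     6     6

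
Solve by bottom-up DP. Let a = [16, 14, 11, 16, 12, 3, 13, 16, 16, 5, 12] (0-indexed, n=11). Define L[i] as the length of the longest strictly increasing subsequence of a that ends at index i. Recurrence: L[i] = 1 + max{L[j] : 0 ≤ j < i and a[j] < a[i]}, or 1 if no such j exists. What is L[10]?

   i    0    1    2    3    4    5    6    7    8    9   10
a[i]   16   14   11   16   12    3   13   16   16    5   12
L[i]    1    1    1    2    2    1    3    4    4    2    3

3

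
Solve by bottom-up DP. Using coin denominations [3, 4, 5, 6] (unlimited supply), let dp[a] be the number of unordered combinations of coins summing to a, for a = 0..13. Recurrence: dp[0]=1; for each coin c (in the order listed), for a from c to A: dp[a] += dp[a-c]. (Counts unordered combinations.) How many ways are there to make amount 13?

4

after  coin     0     1     2     3     4     5     6     7     8     9    10    11    12    13
          3     1     0     0     1     0     0     1     0     0     1     0     0     1     0
          4     1     0     0     1     1     0     1     1     1     1     1     1     2     1
          5     1     0     0     1     1     1     1     1     2     2     2     2     3     3
          6     1     0     0     1     1     1     2     1     2     3     3     3     5     4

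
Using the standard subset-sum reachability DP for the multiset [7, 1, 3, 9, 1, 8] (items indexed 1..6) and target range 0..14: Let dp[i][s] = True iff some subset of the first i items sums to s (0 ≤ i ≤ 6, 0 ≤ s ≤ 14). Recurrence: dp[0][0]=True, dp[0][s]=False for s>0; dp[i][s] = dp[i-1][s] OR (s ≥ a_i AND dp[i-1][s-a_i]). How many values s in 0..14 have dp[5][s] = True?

i\s   0   1   2   3   4   5   6   7   8   9  10  11  12  13  14
  0   T   F   F   F   F   F   F   F   F   F   F   F   F   F   F
  1   T   F   F   F   F   F   F   T   F   F   F   F   F   F   F
  2   T   T   F   F   F   F   F   T   T   F   F   F   F   F   F
  3   T   T   F   T   T   F   F   T   T   F   T   T   F   F   F
  4   T   T   F   T   T   F   F   T   T   T   T   T   T   T   F
  5   T   T   T   T   T   T   F   T   T   T   T   T   T   T   T
  6   T   T   T   T   T   T   F   T   T   T   T   T   T   T   T

14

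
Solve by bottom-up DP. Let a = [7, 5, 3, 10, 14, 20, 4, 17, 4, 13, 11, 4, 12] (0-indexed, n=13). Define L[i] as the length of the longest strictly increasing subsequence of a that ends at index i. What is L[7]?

4

   i    0    1    2    3    4    5    6    7    8    9   10   11   12
a[i]    7    5    3   10   14   20    4   17    4   13   11    4   12
L[i]    1    1    1    2    3    4    2    4    2    3    3    2    4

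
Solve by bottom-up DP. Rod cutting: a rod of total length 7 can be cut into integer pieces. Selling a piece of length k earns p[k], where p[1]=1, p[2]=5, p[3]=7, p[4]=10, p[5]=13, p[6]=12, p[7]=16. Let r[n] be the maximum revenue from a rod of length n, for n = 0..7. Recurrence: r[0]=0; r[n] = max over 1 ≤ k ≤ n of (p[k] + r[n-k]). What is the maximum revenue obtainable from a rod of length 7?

   n    0    1    2    3    4    5    6    7
r[n]    0    1    5    7   10   13   15   18

18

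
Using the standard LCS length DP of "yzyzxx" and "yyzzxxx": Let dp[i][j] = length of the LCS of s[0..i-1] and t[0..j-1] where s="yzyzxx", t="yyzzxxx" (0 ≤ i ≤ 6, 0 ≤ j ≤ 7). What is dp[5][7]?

   ''  y  y  z  z  x  x  x
''  0  0  0  0  0  0  0  0
 y  0  1  1  1  1  1  1  1
 z  0  1  1  2  2  2  2  2
 y  0  1  2  2  2  2  2  2
 z  0  1  2  3  3  3  3  3
 x  0  1  2  3  3  4  4  4
 x  0  1  2  3  3  4  5  5

4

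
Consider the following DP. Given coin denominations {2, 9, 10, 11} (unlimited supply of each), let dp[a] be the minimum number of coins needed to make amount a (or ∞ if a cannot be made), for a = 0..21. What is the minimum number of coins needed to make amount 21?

2

 a  0  1  2  3  4  5  6  7  8  9 10 11 12 13 14 15 16 17 18 19 20 21
dp  0  -  1  -  2  -  3  -  4  1  1  1  2  2  3  3  4  4  2  2  2  2
(- denotes ∞ / unreachable)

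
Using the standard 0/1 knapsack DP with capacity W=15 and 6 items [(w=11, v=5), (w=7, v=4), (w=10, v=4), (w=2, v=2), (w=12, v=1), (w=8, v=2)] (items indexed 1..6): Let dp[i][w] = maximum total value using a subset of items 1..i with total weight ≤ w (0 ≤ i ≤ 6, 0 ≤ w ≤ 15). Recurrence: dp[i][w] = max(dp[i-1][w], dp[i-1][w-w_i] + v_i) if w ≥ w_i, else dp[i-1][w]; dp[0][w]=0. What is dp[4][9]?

i\w   0   1   2   3   4   5   6   7   8   9  10  11  12  13  14  15
  0   0   0   0   0   0   0   0   0   0   0   0   0   0   0   0   0
  1   0   0   0   0   0   0   0   0   0   0   0   5   5   5   5   5
  2   0   0   0   0   0   0   0   4   4   4   4   5   5   5   5   5
  3   0   0   0   0   0   0   0   4   4   4   4   5   5   5   5   5
  4   0   0   2   2   2   2   2   4   4   6   6   6   6   7   7   7
  5   0   0   2   2   2   2   2   4   4   6   6   6   6   7   7   7
  6   0   0   2   2   2   2   2   4   4   6   6   6   6   7   7   7

6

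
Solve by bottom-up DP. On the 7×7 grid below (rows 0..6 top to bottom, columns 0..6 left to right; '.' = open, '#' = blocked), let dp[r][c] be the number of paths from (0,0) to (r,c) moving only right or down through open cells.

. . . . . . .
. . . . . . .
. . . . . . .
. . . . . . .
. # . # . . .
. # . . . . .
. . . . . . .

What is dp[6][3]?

r\c   0   1   2   3   4   5   6
  0   1   1   1   1   1   1   1
  1   1   2   3   4   5   6   7
  2   1   3   6  10  15  21  28
  3   1   4  10  20  35  56  84
  4   1   0  10   0  35  91 175
  5   1   0  10  10  45 136 311
  6   1   1  11  21  66 202 513

21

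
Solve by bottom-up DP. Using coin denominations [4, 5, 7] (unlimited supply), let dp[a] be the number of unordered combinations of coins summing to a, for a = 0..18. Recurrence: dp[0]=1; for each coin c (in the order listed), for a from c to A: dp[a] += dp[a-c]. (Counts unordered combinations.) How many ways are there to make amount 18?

2

after  coin     0     1     2     3     4     5     6     7     8     9    10    11    12    13    14    15    16    17    18
          4     1     0     0     0     1     0     0     0     1     0     0     0     1     0     0     0     1     0     0
          5     1     0     0     0     1     1     0     0     1     1     1     0     1     1     1     1     1     1     1
          7     1     0     0     0     1     1     0     1     1     1     1     1     2     1     2     2     2     2     2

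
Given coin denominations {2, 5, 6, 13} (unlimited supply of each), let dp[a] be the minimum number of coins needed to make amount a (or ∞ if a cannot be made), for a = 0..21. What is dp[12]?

2

 a  0  1  2  3  4  5  6  7  8  9 10 11 12 13 14 15 16 17 18 19 20 21
dp  0  -  1  -  2  1  1  2  2  3  2  2  2  1  3  2  3  3  2  2  3  3
(- denotes ∞ / unreachable)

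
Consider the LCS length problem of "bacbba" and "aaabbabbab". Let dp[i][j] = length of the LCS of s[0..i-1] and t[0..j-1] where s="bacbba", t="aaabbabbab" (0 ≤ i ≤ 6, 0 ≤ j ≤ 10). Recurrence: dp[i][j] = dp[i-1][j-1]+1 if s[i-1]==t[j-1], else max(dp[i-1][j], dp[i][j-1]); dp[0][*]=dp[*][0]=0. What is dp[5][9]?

   ''  a  a  a  b  b  a  b  b  a  b
''  0  0  0  0  0  0  0  0  0  0  0
 b  0  0  0  0  1  1  1  1  1  1  1
 a  0  1  1  1  1  1  2  2  2  2  2
 c  0  1  1  1  1  1  2  2  2  2  2
 b  0  1  1  1  2  2  2  3  3  3  3
 b  0  1  1  1  2  3  3  3  4  4  4
 a  0  1  2  2  2  3  4  4  4  5  5

4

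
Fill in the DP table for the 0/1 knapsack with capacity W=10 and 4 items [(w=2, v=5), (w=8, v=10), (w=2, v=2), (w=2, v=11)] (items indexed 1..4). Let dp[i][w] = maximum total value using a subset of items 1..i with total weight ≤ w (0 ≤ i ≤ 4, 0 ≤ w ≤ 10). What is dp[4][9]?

18

i\w   0   1   2   3   4   5   6   7   8   9  10
  0   0   0   0   0   0   0   0   0   0   0   0
  1   0   0   5   5   5   5   5   5   5   5   5
  2   0   0   5   5   5   5   5   5  10  10  15
  3   0   0   5   5   7   7   7   7  10  10  15
  4   0   0  11  11  16  16  18  18  18  18  21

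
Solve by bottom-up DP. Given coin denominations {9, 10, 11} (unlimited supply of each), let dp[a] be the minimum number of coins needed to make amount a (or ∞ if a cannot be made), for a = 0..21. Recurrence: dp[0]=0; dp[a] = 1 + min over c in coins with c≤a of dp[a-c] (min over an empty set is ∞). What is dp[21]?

 a  0  1  2  3  4  5  6  7  8  9 10 11 12 13 14 15 16 17 18 19 20 21
dp  0  -  -  -  -  -  -  -  -  1  1  1  -  -  -  -  -  -  2  2  2  2
(- denotes ∞ / unreachable)

2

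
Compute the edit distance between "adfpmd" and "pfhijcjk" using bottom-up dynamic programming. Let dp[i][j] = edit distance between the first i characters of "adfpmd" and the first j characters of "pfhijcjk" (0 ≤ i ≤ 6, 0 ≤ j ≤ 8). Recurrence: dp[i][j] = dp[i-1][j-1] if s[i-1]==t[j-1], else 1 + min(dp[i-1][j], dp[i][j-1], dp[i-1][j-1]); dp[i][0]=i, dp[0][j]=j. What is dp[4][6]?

6

   ''  p  f  h  i  j  c  j  k
''  0  1  2  3  4  5  6  7  8
 a  1  1  2  3  4  5  6  7  8
 d  2  2  2  3  4  5  6  7  8
 f  3  3  2  3  4  5  6  7  8
 p  4  3  3  3  4  5  6  7  8
 m  5  4  4  4  4  5  6  7  8
 d  6  5  5  5  5  5  6  7  8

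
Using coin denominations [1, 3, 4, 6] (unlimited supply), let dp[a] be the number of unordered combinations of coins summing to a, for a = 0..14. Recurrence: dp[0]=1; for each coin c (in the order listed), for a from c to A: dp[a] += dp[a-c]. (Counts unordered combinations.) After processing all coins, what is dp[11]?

after  coin     0     1     2     3     4     5     6     7     8     9    10    11    12    13    14
          1     1     1     1     1     1     1     1     1     1     1     1     1     1     1     1
          3     1     1     1     2     2     2     3     3     3     4     4     4     5     5     5
          4     1     1     1     2     3     3     4     5     6     7     8     9    11    12    13
          6     1     1     1     2     3     3     5     6     7     9    11    12    16    18    20

12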